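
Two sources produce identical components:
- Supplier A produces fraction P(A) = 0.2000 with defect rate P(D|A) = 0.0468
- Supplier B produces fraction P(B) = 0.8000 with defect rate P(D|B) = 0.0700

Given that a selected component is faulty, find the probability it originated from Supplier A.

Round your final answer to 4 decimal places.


Let A = from Supplier A, D = faulty

Given:
- P(A) = 0.2000, P(B) = 0.8000
- P(D|A) = 0.0468, P(D|B) = 0.0700

Step 1: Find P(D)
P(D) = P(D|A)P(A) + P(D|B)P(B)
     = 0.0468 × 0.2000 + 0.0700 × 0.8000
     = 0.00936000 + 0.05600000
     = 0.06536000

Step 2: Apply Bayes' theorem
P(A|D) = P(D|A)P(A) / P(D)
       = 0.00936000 / 0.06536000
       = 0.1432


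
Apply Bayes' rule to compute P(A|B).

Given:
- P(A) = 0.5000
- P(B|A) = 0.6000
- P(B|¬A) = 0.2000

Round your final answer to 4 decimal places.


Bayes' theorem: P(A|B) = P(B|A) × P(A) / P(B)

Step 1: Calculate P(B) using law of total probability
P(B) = P(B|A)P(A) + P(B|¬A)P(¬A)
     = 0.6000 × 0.5000 + 0.2000 × 0.5000
     = 0.30000000 + 0.10000000
     = 0.40000000

Step 2: Apply Bayes' theorem
P(A|B) = P(B|A) × P(A) / P(B)
       = 0.30000000 / 0.40000000
       = 0.7500


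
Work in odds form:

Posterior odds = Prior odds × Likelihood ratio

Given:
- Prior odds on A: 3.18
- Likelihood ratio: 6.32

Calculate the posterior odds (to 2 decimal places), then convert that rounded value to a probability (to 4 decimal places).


Step 1: Calculate posterior odds
Posterior odds = Prior odds × LR
               = 3.18 × 6.32
               = 20.10

Step 2: Convert to probability
P(A|E) = Posterior odds / (1 + Posterior odds)
       = 20.10 / (1 + 20.10)
       = 20.10 / 21.10
       = 0.9526

The evidence increased P(A) from 0.7608 to 0.9526.


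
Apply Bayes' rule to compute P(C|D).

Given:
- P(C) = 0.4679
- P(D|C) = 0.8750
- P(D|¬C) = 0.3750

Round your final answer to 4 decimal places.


Bayes' theorem: P(C|D) = P(D|C) × P(C) / P(D)

Step 1: Calculate P(D) using law of total probability
P(D) = P(D|C)P(C) + P(D|¬C)P(¬C)
     = 0.8750 × 0.4679 + 0.3750 × 0.5321
     = 0.40941250 + 0.19953750
     = 0.60895000

Step 2: Apply Bayes' theorem
P(C|D) = P(D|C) × P(C) / P(D)
       = 0.40941250 / 0.60895000
       = 0.6723


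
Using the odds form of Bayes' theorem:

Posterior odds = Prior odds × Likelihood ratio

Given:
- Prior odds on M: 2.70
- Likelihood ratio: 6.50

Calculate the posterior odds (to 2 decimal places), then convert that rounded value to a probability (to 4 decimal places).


Step 1: Calculate posterior odds
Posterior odds = Prior odds × LR
               = 2.70 × 6.50
               = 17.55

Step 2: Convert to probability
P(M|E) = Posterior odds / (1 + Posterior odds)
       = 17.55 / (1 + 17.55)
       = 17.55 / 18.55
       = 0.9461

The evidence increased P(M) from 0.7297 to 0.9461.


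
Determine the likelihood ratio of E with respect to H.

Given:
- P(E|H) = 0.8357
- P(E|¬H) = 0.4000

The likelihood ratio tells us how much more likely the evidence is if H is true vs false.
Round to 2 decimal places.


Likelihood Ratio (LR) = P(E|H) / P(E|¬H)

LR = 0.8357 / 0.4000
   = 2.09

The evidence is 2.09 times more likely if H is true than if H is false.
Because LR exceeds 1, E is evidence for H.


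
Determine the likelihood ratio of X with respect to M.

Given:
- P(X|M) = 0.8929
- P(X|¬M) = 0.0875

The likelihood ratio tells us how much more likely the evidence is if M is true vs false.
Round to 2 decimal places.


Likelihood Ratio (LR) = P(X|M) / P(X|¬M)

LR = 0.8929 / 0.0875
   = 10.20

The evidence is 10.20 times more likely if M is true than if M is false.
LR > 1, so observing X raises the odds in favor of M.


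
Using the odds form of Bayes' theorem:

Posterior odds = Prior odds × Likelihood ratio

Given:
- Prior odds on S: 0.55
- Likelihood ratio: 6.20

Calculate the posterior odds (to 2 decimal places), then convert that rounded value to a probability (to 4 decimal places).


Step 1: Calculate posterior odds
Posterior odds = Prior odds × LR
               = 0.55 × 6.20
               = 3.41

Step 2: Convert to probability
P(S|E) = Posterior odds / (1 + Posterior odds)
       = 3.41 / (1 + 3.41)
       = 3.41 / 4.41
       = 0.7732

The evidence increased P(S) from 0.3548 to 0.7732.


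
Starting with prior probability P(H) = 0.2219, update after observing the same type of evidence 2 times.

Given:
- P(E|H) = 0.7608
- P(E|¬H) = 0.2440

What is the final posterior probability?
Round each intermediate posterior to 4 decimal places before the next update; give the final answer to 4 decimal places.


Sequential Bayesian updating:

Initial prior: P(H) = 0.2219

Update 1:
  P(E) = 0.7608 × 0.2219 + 0.2440 × 0.7781 = 0.16882152 + 0.18985640 = 0.35867792
  P(H|E) = 0.16882152 / 0.35867792 = 0.4707

Update 2:
  P(E) = 0.7608 × 0.4707 + 0.2440 × 0.5293 = 0.35810856 + 0.12914920 = 0.48725776
  P(H|E) = 0.35810856 / 0.48725776 = 0.7349

Final posterior: 0.7349


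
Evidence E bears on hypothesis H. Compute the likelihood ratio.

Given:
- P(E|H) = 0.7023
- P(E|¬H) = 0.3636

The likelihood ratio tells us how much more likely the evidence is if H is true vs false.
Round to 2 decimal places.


Likelihood Ratio (LR) = P(E|H) / P(E|¬H)

LR = 0.7023 / 0.3636
   = 1.93

The evidence is 1.93 times more likely if H is true than if H is false.
Because LR exceeds 1, E is evidence for H.


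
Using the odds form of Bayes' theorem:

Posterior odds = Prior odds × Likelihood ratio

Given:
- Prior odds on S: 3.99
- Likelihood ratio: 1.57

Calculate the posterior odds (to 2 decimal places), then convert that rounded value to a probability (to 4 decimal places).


Step 1: Calculate posterior odds
Posterior odds = Prior odds × LR
               = 3.99 × 1.57
               = 6.26

Step 2: Convert to probability
P(S|E) = Posterior odds / (1 + Posterior odds)
       = 6.26 / (1 + 6.26)
       = 6.26 / 7.26
       = 0.8623

The evidence increased P(S) from 0.7996 to 0.8623.


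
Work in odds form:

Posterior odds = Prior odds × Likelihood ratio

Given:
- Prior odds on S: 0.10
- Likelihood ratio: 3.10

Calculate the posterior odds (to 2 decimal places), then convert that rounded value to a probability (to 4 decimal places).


Step 1: Calculate posterior odds
Posterior odds = Prior odds × LR
               = 0.10 × 3.10
               = 0.31

Step 2: Convert to probability
P(S|E) = Posterior odds / (1 + Posterior odds)
       = 0.31 / (1 + 0.31)
       = 0.31 / 1.31
       = 0.2366

The evidence increased P(S) from 0.0909 to 0.2366.


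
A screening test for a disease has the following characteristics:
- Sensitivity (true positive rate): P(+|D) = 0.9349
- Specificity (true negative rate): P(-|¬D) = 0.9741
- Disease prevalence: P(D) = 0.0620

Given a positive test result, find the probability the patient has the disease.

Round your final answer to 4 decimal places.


Let D = has disease, + = positive test

Given:
- P(D) = 0.0620 (prevalence)
- P(+|D) = 0.9349 (sensitivity)
- P(-|¬D) = 0.9741 (specificity)
- P(+|¬D) = 0.0259 (false positive rate = 1 - specificity)

Step 1: Find P(+)
P(+) = P(+|D)P(D) + P(+|¬D)P(¬D)
     = 0.9349 × 0.0620 + 0.0259 × 0.9380
     = 0.05796380 + 0.02429420
     = 0.08225800

Step 2: Apply Bayes' theorem for P(D|+)
P(D|+) = P(+|D)P(D) / P(+)
       = 0.05796380 / 0.08225800
       = 0.7047


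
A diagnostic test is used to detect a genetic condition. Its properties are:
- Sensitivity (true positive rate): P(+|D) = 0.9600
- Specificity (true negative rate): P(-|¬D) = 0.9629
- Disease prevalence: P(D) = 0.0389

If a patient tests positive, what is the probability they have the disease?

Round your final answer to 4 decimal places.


Let D = has disease, + = positive test

Given:
- P(D) = 0.0389 (prevalence)
- P(+|D) = 0.9600 (sensitivity)
- P(-|¬D) = 0.9629 (specificity)
- P(+|¬D) = 0.0371 (false positive rate = 1 - specificity)

Step 1: Find P(+)
P(+) = P(+|D)P(D) + P(+|¬D)P(¬D)
     = 0.9600 × 0.0389 + 0.0371 × 0.9611
     = 0.03734400 + 0.03565681
     = 0.07300081

Step 2: Apply Bayes' theorem for P(D|+)
P(D|+) = P(+|D)P(D) / P(+)
       = 0.03734400 / 0.07300081
       = 0.5116


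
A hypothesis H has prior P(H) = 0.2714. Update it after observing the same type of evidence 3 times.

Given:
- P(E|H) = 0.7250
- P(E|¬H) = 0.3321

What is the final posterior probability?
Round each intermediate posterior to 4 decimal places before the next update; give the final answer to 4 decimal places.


Sequential Bayesian updating:

Initial prior: P(H) = 0.2714

Update 1:
  P(E) = 0.7250 × 0.2714 + 0.3321 × 0.7286 = 0.19676500 + 0.24196806 = 0.43873306
  P(H|E) = 0.19676500 / 0.43873306 = 0.4485

Update 2:
  P(E) = 0.7250 × 0.4485 + 0.3321 × 0.5515 = 0.32516250 + 0.18315315 = 0.50831565
  P(H|E) = 0.32516250 / 0.50831565 = 0.6397

Update 3:
  P(E) = 0.7250 × 0.6397 + 0.3321 × 0.3603 = 0.46378250 + 0.11965563 = 0.58343813
  P(H|E) = 0.46378250 / 0.58343813 = 0.7949

Final posterior: 0.7949


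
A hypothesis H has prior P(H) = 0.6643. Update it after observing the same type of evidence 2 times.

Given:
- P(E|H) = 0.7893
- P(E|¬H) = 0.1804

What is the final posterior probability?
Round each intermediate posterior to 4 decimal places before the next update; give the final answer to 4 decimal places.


Sequential Bayesian updating:

Initial prior: P(H) = 0.6643

Update 1:
  P(E) = 0.7893 × 0.6643 + 0.1804 × 0.3357 = 0.52433199 + 0.06056028 = 0.58489227
  P(H|E) = 0.52433199 / 0.58489227 = 0.8965

Update 2:
  P(E) = 0.7893 × 0.8965 + 0.1804 × 0.1035 = 0.70760745 + 0.01867140 = 0.72627885
  P(H|E) = 0.70760745 / 0.72627885 = 0.9743

Final posterior: 0.9743


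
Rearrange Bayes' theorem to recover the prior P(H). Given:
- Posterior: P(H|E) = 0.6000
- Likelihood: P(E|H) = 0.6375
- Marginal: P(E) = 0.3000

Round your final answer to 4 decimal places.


From Bayes' theorem: P(H|E) = P(E|H) × P(H) / P(E)

Rearranging for P(H):
P(H) = P(H|E) × P(E) / P(E|H)
     = 0.6000 × 0.3000 / 0.6375
     = 0.18000000 / 0.6375
     = 0.2824


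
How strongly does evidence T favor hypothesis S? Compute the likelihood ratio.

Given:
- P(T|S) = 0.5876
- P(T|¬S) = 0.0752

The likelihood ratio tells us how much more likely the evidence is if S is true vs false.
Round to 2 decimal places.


Likelihood Ratio (LR) = P(T|S) / P(T|¬S)

LR = 0.5876 / 0.0752
   = 7.81

The evidence is 7.81 times more likely if S is true than if S is false.
LR > 1, so observing T raises the odds in favor of S.


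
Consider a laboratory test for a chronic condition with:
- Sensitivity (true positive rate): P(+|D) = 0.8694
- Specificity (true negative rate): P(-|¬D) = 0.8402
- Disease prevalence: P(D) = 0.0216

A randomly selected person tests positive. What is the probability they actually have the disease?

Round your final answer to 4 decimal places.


Let D = has disease, + = positive test

Given:
- P(D) = 0.0216 (prevalence)
- P(+|D) = 0.8694 (sensitivity)
- P(-|¬D) = 0.8402 (specificity)
- P(+|¬D) = 0.1598 (false positive rate = 1 - specificity)

Step 1: Find P(+)
P(+) = P(+|D)P(D) + P(+|¬D)P(¬D)
     = 0.8694 × 0.0216 + 0.1598 × 0.9784
     = 0.01877904 + 0.15634832
     = 0.17512736

Step 2: Apply Bayes' theorem for P(D|+)
P(D|+) = P(+|D)P(D) / P(+)
       = 0.01877904 / 0.17512736
       = 0.1072


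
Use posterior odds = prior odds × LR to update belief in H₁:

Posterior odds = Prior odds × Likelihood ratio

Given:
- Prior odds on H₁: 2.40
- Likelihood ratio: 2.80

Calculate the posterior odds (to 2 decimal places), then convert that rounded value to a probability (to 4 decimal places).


Step 1: Calculate posterior odds
Posterior odds = Prior odds × LR
               = 2.40 × 2.80
               = 6.72

Step 2: Convert to probability
P(H₁|E) = Posterior odds / (1 + Posterior odds)
       = 6.72 / (1 + 6.72)
       = 6.72 / 7.72
       = 0.8705

The evidence increased P(H₁) from 0.7059 to 0.8705.


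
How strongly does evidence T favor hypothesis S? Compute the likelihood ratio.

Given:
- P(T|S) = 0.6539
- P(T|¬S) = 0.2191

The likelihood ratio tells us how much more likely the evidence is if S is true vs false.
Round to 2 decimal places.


Likelihood Ratio (LR) = P(T|S) / P(T|¬S)

LR = 0.6539 / 0.2191
   = 2.98

The evidence is 2.98 times more likely if S is true than if S is false.
LR > 1, so observing T raises the odds in favor of S.


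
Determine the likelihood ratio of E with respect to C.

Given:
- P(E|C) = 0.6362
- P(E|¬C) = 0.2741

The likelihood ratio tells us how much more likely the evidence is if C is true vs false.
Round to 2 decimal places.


Likelihood Ratio (LR) = P(E|C) / P(E|¬C)

LR = 0.6362 / 0.2741
   = 2.32

The evidence is 2.32 times more likely if C is true than if C is false.
LR > 1, so observing E raises the odds in favor of C.


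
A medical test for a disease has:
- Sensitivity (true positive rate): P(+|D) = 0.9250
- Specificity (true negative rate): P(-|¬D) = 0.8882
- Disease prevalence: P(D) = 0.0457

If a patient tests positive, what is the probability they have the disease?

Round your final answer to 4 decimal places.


Let D = has disease, + = positive test

Given:
- P(D) = 0.0457 (prevalence)
- P(+|D) = 0.9250 (sensitivity)
- P(-|¬D) = 0.8882 (specificity)
- P(+|¬D) = 0.1118 (false positive rate = 1 - specificity)

Step 1: Find P(+)
P(+) = P(+|D)P(D) + P(+|¬D)P(¬D)
     = 0.9250 × 0.0457 + 0.1118 × 0.9543
     = 0.04227250 + 0.10669074
     = 0.14896324

Step 2: Apply Bayes' theorem for P(D|+)
P(D|+) = P(+|D)P(D) / P(+)
       = 0.04227250 / 0.14896324
       = 0.2838


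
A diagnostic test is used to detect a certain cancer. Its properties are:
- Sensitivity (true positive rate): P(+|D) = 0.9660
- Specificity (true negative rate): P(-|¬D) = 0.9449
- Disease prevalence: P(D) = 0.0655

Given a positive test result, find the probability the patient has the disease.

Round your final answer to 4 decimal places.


Let D = has disease, + = positive test

Given:
- P(D) = 0.0655 (prevalence)
- P(+|D) = 0.9660 (sensitivity)
- P(-|¬D) = 0.9449 (specificity)
- P(+|¬D) = 0.0551 (false positive rate = 1 - specificity)

Step 1: Find P(+)
P(+) = P(+|D)P(D) + P(+|¬D)P(¬D)
     = 0.9660 × 0.0655 + 0.0551 × 0.9345
     = 0.06327300 + 0.05149095
     = 0.11476395

Step 2: Apply Bayes' theorem for P(D|+)
P(D|+) = P(+|D)P(D) / P(+)
       = 0.06327300 / 0.11476395
       = 0.5513


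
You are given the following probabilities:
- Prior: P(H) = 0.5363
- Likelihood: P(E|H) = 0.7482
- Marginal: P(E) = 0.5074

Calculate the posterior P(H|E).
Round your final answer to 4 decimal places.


Using Bayes' theorem:

P(H|E) = P(E|H) × P(H) / P(E)
       = 0.7482 × 0.5363 / 0.5074
       = 0.40125966 / 0.5074
       = 0.7908

The evidence strengthens our belief in H.
Prior: 0.5363 → Posterior: 0.7908


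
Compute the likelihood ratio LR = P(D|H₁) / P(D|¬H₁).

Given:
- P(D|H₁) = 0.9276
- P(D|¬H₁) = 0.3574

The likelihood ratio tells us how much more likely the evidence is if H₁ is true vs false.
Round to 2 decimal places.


Likelihood Ratio (LR) = P(D|H₁) / P(D|¬H₁)

LR = 0.9276 / 0.3574
   = 2.60

The evidence is 2.60 times more likely if H₁ is true than if H₁ is false.
Because LR exceeds 1, D is evidence for H₁.


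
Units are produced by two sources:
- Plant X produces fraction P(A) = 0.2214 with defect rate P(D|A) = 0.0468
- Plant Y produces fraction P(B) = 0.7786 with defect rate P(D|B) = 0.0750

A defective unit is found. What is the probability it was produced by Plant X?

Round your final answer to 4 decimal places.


Let A = from Plant X, D = defective

Given:
- P(A) = 0.2214, P(B) = 0.7786
- P(D|A) = 0.0468, P(D|B) = 0.0750

Step 1: Find P(D)
P(D) = P(D|A)P(A) + P(D|B)P(B)
     = 0.0468 × 0.2214 + 0.0750 × 0.7786
     = 0.01036152 + 0.05839500
     = 0.06875652

Step 2: Apply Bayes' theorem
P(A|D) = P(D|A)P(A) / P(D)
       = 0.01036152 / 0.06875652
       = 0.1507


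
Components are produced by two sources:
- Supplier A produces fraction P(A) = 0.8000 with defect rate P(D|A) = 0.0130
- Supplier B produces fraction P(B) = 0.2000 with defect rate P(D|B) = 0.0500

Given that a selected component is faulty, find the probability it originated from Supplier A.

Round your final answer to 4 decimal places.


Let A = from Supplier A, D = faulty

Given:
- P(A) = 0.8000, P(B) = 0.2000
- P(D|A) = 0.0130, P(D|B) = 0.0500

Step 1: Find P(D)
P(D) = P(D|A)P(A) + P(D|B)P(B)
     = 0.0130 × 0.8000 + 0.0500 × 0.2000
     = 0.01040000 + 0.01000000
     = 0.02040000

Step 2: Apply Bayes' theorem
P(A|D) = P(D|A)P(A) / P(D)
       = 0.01040000 / 0.02040000
       = 0.5098


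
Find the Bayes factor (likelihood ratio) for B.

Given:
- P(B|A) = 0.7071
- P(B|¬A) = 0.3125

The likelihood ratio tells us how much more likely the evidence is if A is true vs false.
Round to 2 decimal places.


Likelihood Ratio (LR) = P(B|A) / P(B|¬A)

LR = 0.7071 / 0.3125
   = 2.26

The evidence is 2.26 times more likely if A is true than if A is false.
Since LR > 1, the evidence supports A over ¬A.


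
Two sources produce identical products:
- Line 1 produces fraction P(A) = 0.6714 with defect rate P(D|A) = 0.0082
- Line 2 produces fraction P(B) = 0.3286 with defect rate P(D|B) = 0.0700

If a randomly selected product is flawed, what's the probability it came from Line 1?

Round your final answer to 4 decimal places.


Let A = from Line 1, D = flawed

Given:
- P(A) = 0.6714, P(B) = 0.3286
- P(D|A) = 0.0082, P(D|B) = 0.0700

Step 1: Find P(D)
P(D) = P(D|A)P(A) + P(D|B)P(B)
     = 0.0082 × 0.6714 + 0.0700 × 0.3286
     = 0.00550548 + 0.02300200
     = 0.02850748

Step 2: Apply Bayes' theorem
P(A|D) = P(D|A)P(A) / P(D)
       = 0.00550548 / 0.02850748
       = 0.1931


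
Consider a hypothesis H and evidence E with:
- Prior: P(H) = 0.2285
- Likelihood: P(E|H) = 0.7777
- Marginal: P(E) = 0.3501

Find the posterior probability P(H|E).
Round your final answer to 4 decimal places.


Using Bayes' theorem:

P(H|E) = P(E|H) × P(H) / P(E)
       = 0.7777 × 0.2285 / 0.3501
       = 0.17770445 / 0.3501
       = 0.5076

The evidence strengthens our belief in H.
Prior: 0.2285 → Posterior: 0.5076


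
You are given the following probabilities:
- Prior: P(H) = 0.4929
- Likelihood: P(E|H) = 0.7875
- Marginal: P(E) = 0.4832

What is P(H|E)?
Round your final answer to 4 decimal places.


Using Bayes' theorem:

P(H|E) = P(E|H) × P(H) / P(E)
       = 0.7875 × 0.4929 / 0.4832
       = 0.38815875 / 0.4832
       = 0.8033

The evidence strengthens our belief in H.
Prior: 0.4929 → Posterior: 0.8033


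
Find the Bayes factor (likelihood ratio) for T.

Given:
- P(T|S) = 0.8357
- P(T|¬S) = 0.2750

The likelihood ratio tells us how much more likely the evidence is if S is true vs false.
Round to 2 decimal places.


Likelihood Ratio (LR) = P(T|S) / P(T|¬S)

LR = 0.8357 / 0.2750
   = 3.04

The evidence is 3.04 times more likely if S is true than if S is false.
Since LR > 1, the evidence supports S over ¬S.


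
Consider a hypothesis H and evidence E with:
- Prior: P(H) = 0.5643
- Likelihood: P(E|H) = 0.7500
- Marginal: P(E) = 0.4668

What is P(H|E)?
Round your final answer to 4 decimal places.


Using Bayes' theorem:

P(H|E) = P(E|H) × P(H) / P(E)
       = 0.7500 × 0.5643 / 0.4668
       = 0.42322500 / 0.4668
       = 0.9067

The evidence strengthens our belief in H.
Prior: 0.5643 → Posterior: 0.9067


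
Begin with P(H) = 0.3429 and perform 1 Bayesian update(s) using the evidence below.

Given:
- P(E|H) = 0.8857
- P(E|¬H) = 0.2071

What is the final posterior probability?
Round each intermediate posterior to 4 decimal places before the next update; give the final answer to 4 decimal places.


Sequential Bayesian updating:

Initial prior: P(H) = 0.3429

Update 1:
  P(E) = 0.8857 × 0.3429 + 0.2071 × 0.6571 = 0.30370653 + 0.13608541 = 0.43979194
  P(H|E) = 0.30370653 / 0.43979194 = 0.6906

Final posterior: 0.6906


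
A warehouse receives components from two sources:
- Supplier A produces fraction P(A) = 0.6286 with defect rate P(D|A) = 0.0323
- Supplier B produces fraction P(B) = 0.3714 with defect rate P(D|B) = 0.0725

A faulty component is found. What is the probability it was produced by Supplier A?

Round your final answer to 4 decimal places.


Let A = from Supplier A, D = faulty

Given:
- P(A) = 0.6286, P(B) = 0.3714
- P(D|A) = 0.0323, P(D|B) = 0.0725

Step 1: Find P(D)
P(D) = P(D|A)P(A) + P(D|B)P(B)
     = 0.0323 × 0.6286 + 0.0725 × 0.3714
     = 0.02030378 + 0.02692650
     = 0.04723028

Step 2: Apply Bayes' theorem
P(A|D) = P(D|A)P(A) / P(D)
       = 0.02030378 / 0.04723028
       = 0.4299


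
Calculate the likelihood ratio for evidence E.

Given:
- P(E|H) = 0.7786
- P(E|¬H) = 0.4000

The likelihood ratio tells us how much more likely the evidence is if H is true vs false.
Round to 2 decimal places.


Likelihood Ratio (LR) = P(E|H) / P(E|¬H)

LR = 0.7786 / 0.4000
   = 1.95

The evidence is 1.95 times more likely if H is true than if H is false.
LR > 1, so observing E raises the odds in favor of H.


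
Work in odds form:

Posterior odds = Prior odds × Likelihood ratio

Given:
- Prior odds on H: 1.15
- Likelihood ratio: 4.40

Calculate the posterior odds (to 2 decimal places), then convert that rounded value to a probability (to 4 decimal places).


Step 1: Calculate posterior odds
Posterior odds = Prior odds × LR
               = 1.15 × 4.40
               = 5.06

Step 2: Convert to probability
P(H|E) = Posterior odds / (1 + Posterior odds)
       = 5.06 / (1 + 5.06)
       = 5.06 / 6.06
       = 0.8350

The evidence increased P(H) from 0.5349 to 0.8350.


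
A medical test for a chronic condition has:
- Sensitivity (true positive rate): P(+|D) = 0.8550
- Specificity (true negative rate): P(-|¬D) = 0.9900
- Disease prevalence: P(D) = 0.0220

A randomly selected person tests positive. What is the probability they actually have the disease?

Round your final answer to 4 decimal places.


Let D = has disease, + = positive test

Given:
- P(D) = 0.0220 (prevalence)
- P(+|D) = 0.8550 (sensitivity)
- P(-|¬D) = 0.9900 (specificity)
- P(+|¬D) = 0.0100 (false positive rate = 1 - specificity)

Step 1: Find P(+)
P(+) = P(+|D)P(D) + P(+|¬D)P(¬D)
     = 0.8550 × 0.0220 + 0.0100 × 0.9780
     = 0.01881000 + 0.00978000
     = 0.02859000

Step 2: Apply Bayes' theorem for P(D|+)
P(D|+) = P(+|D)P(D) / P(+)
       = 0.01881000 / 0.02859000
       = 0.6579


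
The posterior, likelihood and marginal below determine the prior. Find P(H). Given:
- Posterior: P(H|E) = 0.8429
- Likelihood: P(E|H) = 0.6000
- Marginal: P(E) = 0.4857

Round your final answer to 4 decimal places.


From Bayes' theorem: P(H|E) = P(E|H) × P(H) / P(E)

Rearranging for P(H):
P(H) = P(H|E) × P(E) / P(E|H)
     = 0.8429 × 0.4857 / 0.6000
     = 0.40939653 / 0.6000
     = 0.6823


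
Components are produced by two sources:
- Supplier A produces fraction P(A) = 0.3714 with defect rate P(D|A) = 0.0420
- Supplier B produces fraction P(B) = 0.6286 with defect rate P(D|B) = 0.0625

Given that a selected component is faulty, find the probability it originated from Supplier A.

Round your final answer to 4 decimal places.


Let A = from Supplier A, D = faulty

Given:
- P(A) = 0.3714, P(B) = 0.6286
- P(D|A) = 0.0420, P(D|B) = 0.0625

Step 1: Find P(D)
P(D) = P(D|A)P(A) + P(D|B)P(B)
     = 0.0420 × 0.3714 + 0.0625 × 0.6286
     = 0.01559880 + 0.03928750
     = 0.05488630

Step 2: Apply Bayes' theorem
P(A|D) = P(D|A)P(A) / P(D)
       = 0.01559880 / 0.05488630
       = 0.2842


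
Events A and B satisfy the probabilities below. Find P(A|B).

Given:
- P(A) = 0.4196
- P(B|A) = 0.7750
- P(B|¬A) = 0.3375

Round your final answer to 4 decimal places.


Bayes' theorem: P(A|B) = P(B|A) × P(A) / P(B)

Step 1: Calculate P(B) using law of total probability
P(B) = P(B|A)P(A) + P(B|¬A)P(¬A)
     = 0.7750 × 0.4196 + 0.3375 × 0.5804
     = 0.32519000 + 0.19588500
     = 0.52107500

Step 2: Apply Bayes' theorem
P(A|B) = P(B|A) × P(A) / P(B)
       = 0.32519000 / 0.52107500
       = 0.6241


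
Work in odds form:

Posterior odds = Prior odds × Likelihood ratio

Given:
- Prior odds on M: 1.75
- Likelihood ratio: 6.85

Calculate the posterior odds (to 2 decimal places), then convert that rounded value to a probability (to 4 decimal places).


Step 1: Calculate posterior odds
Posterior odds = Prior odds × LR
               = 1.75 × 6.85
               = 11.99

Step 2: Convert to probability
P(M|E) = Posterior odds / (1 + Posterior odds)
       = 11.99 / (1 + 11.99)
       = 11.99 / 12.99
       = 0.9230

The evidence increased P(M) from 0.6364 to 0.9230.


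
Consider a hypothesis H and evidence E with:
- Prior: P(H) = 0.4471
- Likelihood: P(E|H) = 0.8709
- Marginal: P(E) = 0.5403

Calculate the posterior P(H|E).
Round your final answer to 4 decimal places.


Using Bayes' theorem:

P(H|E) = P(E|H) × P(H) / P(E)
       = 0.8709 × 0.4471 / 0.5403
       = 0.38937939 / 0.5403
       = 0.7207

The evidence strengthens our belief in H.
Prior: 0.4471 → Posterior: 0.7207


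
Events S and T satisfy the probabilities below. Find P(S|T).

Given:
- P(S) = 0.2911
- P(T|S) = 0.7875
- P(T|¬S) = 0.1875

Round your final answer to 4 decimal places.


Bayes' theorem: P(S|T) = P(T|S) × P(S) / P(T)

Step 1: Calculate P(T) using law of total probability
P(T) = P(T|S)P(S) + P(T|¬S)P(¬S)
     = 0.7875 × 0.2911 + 0.1875 × 0.7089
     = 0.22924125 + 0.13291875
     = 0.36216000

Step 2: Apply Bayes' theorem
P(S|T) = P(T|S) × P(S) / P(T)
       = 0.22924125 / 0.36216000
       = 0.6330


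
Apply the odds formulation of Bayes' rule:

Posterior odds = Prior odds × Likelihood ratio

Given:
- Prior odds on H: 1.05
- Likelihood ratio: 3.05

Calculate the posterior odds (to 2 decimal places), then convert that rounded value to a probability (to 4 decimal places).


Step 1: Calculate posterior odds
Posterior odds = Prior odds × LR
               = 1.05 × 3.05
               = 3.20

Step 2: Convert to probability
P(H|E) = Posterior odds / (1 + Posterior odds)
       = 3.20 / (1 + 3.20)
       = 3.20 / 4.20
       = 0.7619

The evidence increased P(H) from 0.5122 to 0.7619.


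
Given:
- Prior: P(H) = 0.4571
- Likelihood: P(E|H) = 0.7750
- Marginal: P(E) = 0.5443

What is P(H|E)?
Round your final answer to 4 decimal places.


Using Bayes' theorem:

P(H|E) = P(E|H) × P(H) / P(E)
       = 0.7750 × 0.4571 / 0.5443
       = 0.35425250 / 0.5443
       = 0.6508

The evidence strengthens our belief in H.
Prior: 0.4571 → Posterior: 0.6508


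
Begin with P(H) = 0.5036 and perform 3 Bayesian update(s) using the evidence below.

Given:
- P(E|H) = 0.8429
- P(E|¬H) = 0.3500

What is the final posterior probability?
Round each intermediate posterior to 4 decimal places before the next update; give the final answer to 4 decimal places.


Sequential Bayesian updating:

Initial prior: P(H) = 0.5036

Update 1:
  P(E) = 0.8429 × 0.5036 + 0.3500 × 0.4964 = 0.42448444 + 0.17374000 = 0.59822444
  P(H|E) = 0.42448444 / 0.59822444 = 0.7096

Update 2:
  P(E) = 0.8429 × 0.7096 + 0.3500 × 0.2904 = 0.59812184 + 0.10164000 = 0.69976184
  P(H|E) = 0.59812184 / 0.69976184 = 0.8548

Update 3:
  P(E) = 0.8429 × 0.8548 + 0.3500 × 0.1452 = 0.72051092 + 0.05082000 = 0.77133092
  P(H|E) = 0.72051092 / 0.77133092 = 0.9341

Final posterior: 0.9341


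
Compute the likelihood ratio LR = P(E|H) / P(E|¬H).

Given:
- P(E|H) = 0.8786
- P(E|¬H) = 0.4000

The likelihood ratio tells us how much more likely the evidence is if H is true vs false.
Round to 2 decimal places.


Likelihood Ratio (LR) = P(E|H) / P(E|¬H)

LR = 0.8786 / 0.4000
   = 2.20

The evidence is 2.20 times more likely if H is true than if H is false.
Because LR exceeds 1, E is evidence for H.


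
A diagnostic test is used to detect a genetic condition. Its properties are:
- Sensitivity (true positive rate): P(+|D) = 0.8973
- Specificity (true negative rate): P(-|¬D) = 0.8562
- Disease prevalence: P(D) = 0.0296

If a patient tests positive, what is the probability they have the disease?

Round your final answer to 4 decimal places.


Let D = has disease, + = positive test

Given:
- P(D) = 0.0296 (prevalence)
- P(+|D) = 0.8973 (sensitivity)
- P(-|¬D) = 0.8562 (specificity)
- P(+|¬D) = 0.1438 (false positive rate = 1 - specificity)

Step 1: Find P(+)
P(+) = P(+|D)P(D) + P(+|¬D)P(¬D)
     = 0.8973 × 0.0296 + 0.1438 × 0.9704
     = 0.02656008 + 0.13954352
     = 0.16610360

Step 2: Apply Bayes' theorem for P(D|+)
P(D|+) = P(+|D)P(D) / P(+)
       = 0.02656008 / 0.16610360
       = 0.1599


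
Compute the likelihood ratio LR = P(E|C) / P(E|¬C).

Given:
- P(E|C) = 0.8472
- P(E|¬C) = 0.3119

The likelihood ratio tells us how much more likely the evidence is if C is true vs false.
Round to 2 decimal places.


Likelihood Ratio (LR) = P(E|C) / P(E|¬C)

LR = 0.8472 / 0.3119
   = 2.72

The evidence is 2.72 times more likely if C is true than if C is false.
LR > 1, so observing E raises the odds in favor of C.


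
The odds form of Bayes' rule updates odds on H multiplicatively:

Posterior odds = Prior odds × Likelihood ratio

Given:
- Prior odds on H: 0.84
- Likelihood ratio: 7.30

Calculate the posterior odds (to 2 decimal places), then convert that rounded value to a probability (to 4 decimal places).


Step 1: Calculate posterior odds
Posterior odds = Prior odds × LR
               = 0.84 × 7.30
               = 6.13

Step 2: Convert to probability
P(H|E) = Posterior odds / (1 + Posterior odds)
       = 6.13 / (1 + 6.13)
       = 6.13 / 7.13
       = 0.8597

The evidence increased P(H) from 0.4565 to 0.8597.


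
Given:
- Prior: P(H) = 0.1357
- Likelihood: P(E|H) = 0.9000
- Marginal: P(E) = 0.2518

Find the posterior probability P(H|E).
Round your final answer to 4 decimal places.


Using Bayes' theorem:

P(H|E) = P(E|H) × P(H) / P(E)
       = 0.9000 × 0.1357 / 0.2518
       = 0.12213000 / 0.2518
       = 0.4850

The evidence strengthens our belief in H.
Prior: 0.1357 → Posterior: 0.4850


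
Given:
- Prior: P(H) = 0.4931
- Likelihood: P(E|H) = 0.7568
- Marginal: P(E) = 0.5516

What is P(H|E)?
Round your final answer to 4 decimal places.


Using Bayes' theorem:

P(H|E) = P(E|H) × P(H) / P(E)
       = 0.7568 × 0.4931 / 0.5516
       = 0.37317808 / 0.5516
       = 0.6765

The evidence strengthens our belief in H.
Prior: 0.4931 → Posterior: 0.6765


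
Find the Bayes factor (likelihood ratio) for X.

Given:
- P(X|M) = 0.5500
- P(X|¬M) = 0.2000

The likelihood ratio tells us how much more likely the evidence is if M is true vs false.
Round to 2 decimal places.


Likelihood Ratio (LR) = P(X|M) / P(X|¬M)

LR = 0.5500 / 0.2000
   = 2.75

The evidence is 2.75 times more likely if M is true than if M is false.
Because LR exceeds 1, X is evidence for M.


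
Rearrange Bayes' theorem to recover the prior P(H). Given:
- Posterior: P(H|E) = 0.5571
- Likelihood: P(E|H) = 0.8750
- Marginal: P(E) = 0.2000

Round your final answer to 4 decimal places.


From Bayes' theorem: P(H|E) = P(E|H) × P(H) / P(E)

Rearranging for P(H):
P(H) = P(H|E) × P(E) / P(E|H)
     = 0.5571 × 0.2000 / 0.8750
     = 0.11142000 / 0.8750
     = 0.1273


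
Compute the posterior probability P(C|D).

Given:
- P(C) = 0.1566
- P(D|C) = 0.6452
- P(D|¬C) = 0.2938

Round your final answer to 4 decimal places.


Bayes' theorem: P(C|D) = P(D|C) × P(C) / P(D)

Step 1: Calculate P(D) using law of total probability
P(D) = P(D|C)P(C) + P(D|¬C)P(¬C)
     = 0.6452 × 0.1566 + 0.2938 × 0.8434
     = 0.10103832 + 0.24779092
     = 0.34882924

Step 2: Apply Bayes' theorem
P(C|D) = P(D|C) × P(C) / P(D)
       = 0.10103832 / 0.34882924
       = 0.2896


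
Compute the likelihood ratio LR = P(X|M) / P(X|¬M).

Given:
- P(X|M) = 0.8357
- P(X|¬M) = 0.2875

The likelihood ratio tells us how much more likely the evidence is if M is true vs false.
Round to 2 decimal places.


Likelihood Ratio (LR) = P(X|M) / P(X|¬M)

LR = 0.8357 / 0.2875
   = 2.91

The evidence is 2.91 times more likely if M is true than if M is false.
Since LR > 1, the evidence supports M over ¬M.


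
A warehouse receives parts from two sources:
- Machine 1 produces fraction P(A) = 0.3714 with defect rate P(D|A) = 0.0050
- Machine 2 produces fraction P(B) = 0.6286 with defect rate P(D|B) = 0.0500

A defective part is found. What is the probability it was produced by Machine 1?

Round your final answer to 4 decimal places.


Let A = from Machine 1, D = defective

Given:
- P(A) = 0.3714, P(B) = 0.6286
- P(D|A) = 0.0050, P(D|B) = 0.0500

Step 1: Find P(D)
P(D) = P(D|A)P(A) + P(D|B)P(B)
     = 0.0050 × 0.3714 + 0.0500 × 0.6286
     = 0.00185700 + 0.03143000
     = 0.03328700

Step 2: Apply Bayes' theorem
P(A|D) = P(D|A)P(A) / P(D)
       = 0.00185700 / 0.03328700
       = 0.0558


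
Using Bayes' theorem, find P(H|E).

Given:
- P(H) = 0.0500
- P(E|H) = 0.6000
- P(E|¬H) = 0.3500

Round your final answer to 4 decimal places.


Bayes' theorem: P(H|E) = P(E|H) × P(H) / P(E)

Step 1: Calculate P(E) using law of total probability
P(E) = P(E|H)P(H) + P(E|¬H)P(¬H)
     = 0.6000 × 0.0500 + 0.3500 × 0.9500
     = 0.03000000 + 0.33250000
     = 0.36250000

Step 2: Apply Bayes' theorem
P(H|E) = P(E|H) × P(H) / P(E)
       = 0.03000000 / 0.36250000
       = 0.0828


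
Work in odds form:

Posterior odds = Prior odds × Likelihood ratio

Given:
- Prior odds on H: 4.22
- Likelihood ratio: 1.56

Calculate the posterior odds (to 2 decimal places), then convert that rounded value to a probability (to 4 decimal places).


Step 1: Calculate posterior odds
Posterior odds = Prior odds × LR
               = 4.22 × 1.56
               = 6.58

Step 2: Convert to probability
P(H|E) = Posterior odds / (1 + Posterior odds)
       = 6.58 / (1 + 6.58)
       = 6.58 / 7.58
       = 0.8681

The evidence increased P(H) from 0.8084 to 0.8681.


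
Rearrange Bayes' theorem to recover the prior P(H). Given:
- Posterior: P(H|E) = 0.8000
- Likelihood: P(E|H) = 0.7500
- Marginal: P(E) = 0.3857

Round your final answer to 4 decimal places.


From Bayes' theorem: P(H|E) = P(E|H) × P(H) / P(E)

Rearranging for P(H):
P(H) = P(H|E) × P(E) / P(E|H)
     = 0.8000 × 0.3857 / 0.7500
     = 0.30856000 / 0.7500
     = 0.4114


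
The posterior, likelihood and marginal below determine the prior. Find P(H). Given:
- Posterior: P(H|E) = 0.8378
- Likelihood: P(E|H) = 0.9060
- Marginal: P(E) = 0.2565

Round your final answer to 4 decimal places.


From Bayes' theorem: P(H|E) = P(E|H) × P(H) / P(E)

Rearranging for P(H):
P(H) = P(H|E) × P(E) / P(E|H)
     = 0.8378 × 0.2565 / 0.9060
     = 0.21489570 / 0.9060
     = 0.2372


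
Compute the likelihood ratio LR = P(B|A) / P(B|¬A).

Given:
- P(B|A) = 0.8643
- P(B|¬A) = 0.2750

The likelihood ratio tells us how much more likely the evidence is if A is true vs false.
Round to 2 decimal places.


Likelihood Ratio (LR) = P(B|A) / P(B|¬A)

LR = 0.8643 / 0.2750
   = 3.14

The evidence is 3.14 times more likely if A is true than if A is false.
Since LR > 1, the evidence supports A over ¬A.


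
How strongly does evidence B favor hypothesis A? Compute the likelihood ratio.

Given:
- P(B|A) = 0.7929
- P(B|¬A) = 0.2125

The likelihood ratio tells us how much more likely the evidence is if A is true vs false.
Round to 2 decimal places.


Likelihood Ratio (LR) = P(B|A) / P(B|¬A)

LR = 0.7929 / 0.2125
   = 3.73

The evidence is 3.73 times more likely if A is true than if A is false.
Since LR > 1, the evidence supports A over ¬A.


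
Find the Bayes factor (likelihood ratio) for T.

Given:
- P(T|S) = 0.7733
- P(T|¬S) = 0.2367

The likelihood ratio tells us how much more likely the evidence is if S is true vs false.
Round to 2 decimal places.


Likelihood Ratio (LR) = P(T|S) / P(T|¬S)

LR = 0.7733 / 0.2367
   = 3.27

The evidence is 3.27 times more likely if S is true than if S is false.
Since LR > 1, the evidence supports S over ¬S.


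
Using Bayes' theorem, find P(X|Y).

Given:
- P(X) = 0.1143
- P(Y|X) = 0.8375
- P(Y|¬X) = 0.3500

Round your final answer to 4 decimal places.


Bayes' theorem: P(X|Y) = P(Y|X) × P(X) / P(Y)

Step 1: Calculate P(Y) using law of total probability
P(Y) = P(Y|X)P(X) + P(Y|¬X)P(¬X)
     = 0.8375 × 0.1143 + 0.3500 × 0.8857
     = 0.09572625 + 0.30999500
     = 0.40572125

Step 2: Apply Bayes' theorem
P(X|Y) = P(Y|X) × P(X) / P(Y)
       = 0.09572625 / 0.40572125
       = 0.2359


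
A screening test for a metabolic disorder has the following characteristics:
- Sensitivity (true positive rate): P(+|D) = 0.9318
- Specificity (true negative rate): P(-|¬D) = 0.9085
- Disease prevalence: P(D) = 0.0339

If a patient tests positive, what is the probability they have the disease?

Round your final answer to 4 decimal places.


Let D = has disease, + = positive test

Given:
- P(D) = 0.0339 (prevalence)
- P(+|D) = 0.9318 (sensitivity)
- P(-|¬D) = 0.9085 (specificity)
- P(+|¬D) = 0.0915 (false positive rate = 1 - specificity)

Step 1: Find P(+)
P(+) = P(+|D)P(D) + P(+|¬D)P(¬D)
     = 0.9318 × 0.0339 + 0.0915 × 0.9661
     = 0.03158802 + 0.08839815
     = 0.11998617

Step 2: Apply Bayes' theorem for P(D|+)
P(D|+) = P(+|D)P(D) / P(+)
       = 0.03158802 / 0.11998617
       = 0.2633


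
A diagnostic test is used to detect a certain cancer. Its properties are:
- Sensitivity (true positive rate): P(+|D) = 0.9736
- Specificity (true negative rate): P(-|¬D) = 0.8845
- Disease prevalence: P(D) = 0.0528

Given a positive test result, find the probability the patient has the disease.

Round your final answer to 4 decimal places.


Let D = has disease, + = positive test

Given:
- P(D) = 0.0528 (prevalence)
- P(+|D) = 0.9736 (sensitivity)
- P(-|¬D) = 0.8845 (specificity)
- P(+|¬D) = 0.1155 (false positive rate = 1 - specificity)

Step 1: Find P(+)
P(+) = P(+|D)P(D) + P(+|¬D)P(¬D)
     = 0.9736 × 0.0528 + 0.1155 × 0.9472
     = 0.05140608 + 0.10940160
     = 0.16080768

Step 2: Apply Bayes' theorem for P(D|+)
P(D|+) = P(+|D)P(D) / P(+)
       = 0.05140608 / 0.16080768
       = 0.3197


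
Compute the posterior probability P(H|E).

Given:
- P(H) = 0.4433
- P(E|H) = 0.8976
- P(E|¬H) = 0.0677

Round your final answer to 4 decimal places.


Bayes' theorem: P(H|E) = P(E|H) × P(H) / P(E)

Step 1: Calculate P(E) using law of total probability
P(E) = P(E|H)P(H) + P(E|¬H)P(¬H)
     = 0.8976 × 0.4433 + 0.0677 × 0.5567
     = 0.39790608 + 0.03768859
     = 0.43559467

Step 2: Apply Bayes' theorem
P(H|E) = P(E|H) × P(H) / P(E)
       = 0.39790608 / 0.43559467
       = 0.9135


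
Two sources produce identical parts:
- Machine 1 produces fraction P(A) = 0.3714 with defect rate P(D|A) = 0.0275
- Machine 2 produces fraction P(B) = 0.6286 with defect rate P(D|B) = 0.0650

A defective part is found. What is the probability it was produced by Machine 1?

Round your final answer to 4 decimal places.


Let A = from Machine 1, D = defective

Given:
- P(A) = 0.3714, P(B) = 0.6286
- P(D|A) = 0.0275, P(D|B) = 0.0650

Step 1: Find P(D)
P(D) = P(D|A)P(A) + P(D|B)P(B)
     = 0.0275 × 0.3714 + 0.0650 × 0.6286
     = 0.01021350 + 0.04085900
     = 0.05107250

Step 2: Apply Bayes' theorem
P(A|D) = P(D|A)P(A) / P(D)
       = 0.01021350 / 0.05107250
       = 0.2000


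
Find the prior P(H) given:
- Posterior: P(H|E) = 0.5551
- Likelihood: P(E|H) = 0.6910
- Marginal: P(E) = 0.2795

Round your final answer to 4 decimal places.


From Bayes' theorem: P(H|E) = P(E|H) × P(H) / P(E)

Rearranging for P(H):
P(H) = P(H|E) × P(E) / P(E|H)
     = 0.5551 × 0.2795 / 0.6910
     = 0.15515045 / 0.6910
     = 0.2245


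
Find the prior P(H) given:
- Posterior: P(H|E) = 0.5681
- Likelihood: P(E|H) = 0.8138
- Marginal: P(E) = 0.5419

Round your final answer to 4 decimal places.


From Bayes' theorem: P(H|E) = P(E|H) × P(H) / P(E)

Rearranging for P(H):
P(H) = P(H|E) × P(E) / P(E|H)
     = 0.5681 × 0.5419 / 0.8138
     = 0.30785339 / 0.8138
     = 0.3783


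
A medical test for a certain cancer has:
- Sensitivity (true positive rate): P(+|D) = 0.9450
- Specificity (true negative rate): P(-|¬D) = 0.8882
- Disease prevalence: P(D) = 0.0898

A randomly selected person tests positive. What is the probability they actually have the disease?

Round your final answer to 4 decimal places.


Let D = has disease, + = positive test

Given:
- P(D) = 0.0898 (prevalence)
- P(+|D) = 0.9450 (sensitivity)
- P(-|¬D) = 0.8882 (specificity)
- P(+|¬D) = 0.1118 (false positive rate = 1 - specificity)

Step 1: Find P(+)
P(+) = P(+|D)P(D) + P(+|¬D)P(¬D)
     = 0.9450 × 0.0898 + 0.1118 × 0.9102
     = 0.08486100 + 0.10176036
     = 0.18662136

Step 2: Apply Bayes' theorem for P(D|+)
P(D|+) = P(+|D)P(D) / P(+)
       = 0.08486100 / 0.18662136
       = 0.4547
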